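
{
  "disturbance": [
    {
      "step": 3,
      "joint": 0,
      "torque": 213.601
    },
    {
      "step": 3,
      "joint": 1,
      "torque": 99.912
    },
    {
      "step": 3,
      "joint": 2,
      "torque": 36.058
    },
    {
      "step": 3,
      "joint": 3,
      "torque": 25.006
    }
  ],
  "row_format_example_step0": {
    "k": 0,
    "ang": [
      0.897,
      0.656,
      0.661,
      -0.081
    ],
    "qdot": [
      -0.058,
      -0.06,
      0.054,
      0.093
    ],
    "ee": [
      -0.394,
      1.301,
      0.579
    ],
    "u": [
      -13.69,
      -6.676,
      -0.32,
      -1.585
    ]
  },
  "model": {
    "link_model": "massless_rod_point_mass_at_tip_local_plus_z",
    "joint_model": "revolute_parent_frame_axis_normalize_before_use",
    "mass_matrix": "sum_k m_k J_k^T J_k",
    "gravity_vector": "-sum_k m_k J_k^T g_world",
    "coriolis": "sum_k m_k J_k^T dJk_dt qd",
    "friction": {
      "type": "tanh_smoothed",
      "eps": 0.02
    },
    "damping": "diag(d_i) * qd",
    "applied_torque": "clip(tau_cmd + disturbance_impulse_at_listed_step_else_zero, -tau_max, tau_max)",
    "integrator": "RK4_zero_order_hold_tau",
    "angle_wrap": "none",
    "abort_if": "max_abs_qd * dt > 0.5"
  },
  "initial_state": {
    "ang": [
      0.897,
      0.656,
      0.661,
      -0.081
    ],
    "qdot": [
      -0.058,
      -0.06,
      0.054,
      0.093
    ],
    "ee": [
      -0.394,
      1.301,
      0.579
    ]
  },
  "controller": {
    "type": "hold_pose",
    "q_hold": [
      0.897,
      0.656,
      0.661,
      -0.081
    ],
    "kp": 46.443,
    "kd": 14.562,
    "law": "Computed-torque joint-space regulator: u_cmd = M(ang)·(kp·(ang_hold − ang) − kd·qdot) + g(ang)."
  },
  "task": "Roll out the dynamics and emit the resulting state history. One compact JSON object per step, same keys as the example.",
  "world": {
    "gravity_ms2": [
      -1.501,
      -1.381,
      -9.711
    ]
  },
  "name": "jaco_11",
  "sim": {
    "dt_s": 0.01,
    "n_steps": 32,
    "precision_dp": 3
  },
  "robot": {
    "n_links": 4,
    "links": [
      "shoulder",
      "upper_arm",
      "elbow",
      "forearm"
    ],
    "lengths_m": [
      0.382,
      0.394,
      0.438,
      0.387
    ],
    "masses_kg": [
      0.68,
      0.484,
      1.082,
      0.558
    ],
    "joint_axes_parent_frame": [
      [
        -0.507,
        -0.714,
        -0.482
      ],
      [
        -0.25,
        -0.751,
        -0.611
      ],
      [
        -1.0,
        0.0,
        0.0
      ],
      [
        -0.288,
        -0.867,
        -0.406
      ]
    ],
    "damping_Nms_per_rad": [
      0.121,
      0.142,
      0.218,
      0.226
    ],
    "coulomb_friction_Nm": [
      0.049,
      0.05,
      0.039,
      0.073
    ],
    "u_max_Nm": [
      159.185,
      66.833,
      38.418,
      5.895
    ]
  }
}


{"k":1,"ang":[0.896,0.656,0.661,-0.08],"qdot":[-0.055,-0.031,0.043,0.055],"ee":[-0.394,1.301,0.58],"u":[-13.893,-6.77,-0.311,-1.589]}
{"k":2,"ang":[0.896,0.655,0.662,-0.08],"qdot":[-0.05,-0.013,0.034,0.026],"ee":[-0.393,1.301,0.58],"u":[-14.073,-6.852,-0.302,-1.593]}
{"k":3,"ang":[0.895,0.655,0.662,-0.08],"qdot":[-0.042,-0.006,0.028,0.008],"ee":[-0.393,1.3,0.581],"u":[159.185,66.833,35.765,5.895]}
{"k":4,"ang":[0.906,0.644,0.665,-0.092],"qdot":[2.177,-2.212,0.451,-2.395],"ee":[-0.391,1.302,0.58],"u":[-40.027,-17.9,-5.634,-2.771]}
{"k":5,"ang":[0.926,0.624,0.669,-0.113],"qdot":[1.804,-1.798,0.333,-1.916],"ee":[-0.388,1.307,0.578],"u":[-37.167,-16.673,-5.033,-2.728]}
{"k":6,"ang":[0.942,0.608,0.671,-0.13],"qdot":[1.48,-1.438,0.246,-1.521],"ee":[-0.385,1.31,0.575],"u":[-34.619,-15.593,-4.502,-2.674]}
{"k":7,"ang":[0.956,0.595,0.674,-0.144],"qdot":[1.2,-1.128,0.18,-1.196],"ee":[-0.382,1.313,0.573],"u":[-32.35,-14.639,-4.027,-2.612]}
{"k":8,"ang":[0.967,0.585,0.675,-0.155],"qdot":[0.959,-0.866,0.131,-0.928],"ee":[-0.38,1.315,0.572],"u":[-30.328,-13.792,-3.601,-2.547]}
{"k":9,"ang":[0.975,0.578,0.676,-0.163],"qdot":[0.754,-0.646,0.093,-0.707],"ee":[-0.379,1.317,0.57],"u":[-28.528,-13.038,-3.216,-2.48]}
{"k":10,"ang":[0.982,0.572,0.677,-0.169],"qdot":[0.579,-0.462,0.063,-0.524],"ee":[-0.377,1.318,0.568],"u":[-26.926,-12.367,-2.869,-2.414]}
{"k":11,"ang":[0.987,0.568,0.677,-0.173],"qdot":[0.43,-0.31,0.04,-0.373],"ee":[-0.376,1.319,0.567],"u":[-25.501,-11.768,-2.555,-2.349]}
{"k":12,"ang":[0.991,0.566,0.678,-0.177],"qdot":[0.305,-0.186,0.022,-0.248],"ee":[-0.376,1.32,0.565],"u":[-24.233,-11.233,-2.272,-2.287]}
{"k":13,"ang":[0.993,0.564,0.678,-0.178],"qdot":[0.2,-0.084,0.008,-0.145],"ee":[-0.375,1.321,0.564],"u":[-23.107,-10.756,-2.019,-2.229]}
{"k":14,"ang":[0.995,0.564,0.678,-0.179],"qdot":[0.113,-0.006,-0.003,-0.059],"ee":[-0.375,1.322,0.563],"u":[-22.107,-10.33,-1.794,-2.174]}
{"k":15,"ang":[0.995,0.564,0.678,-0.18],"qdot":[0.052,0.032,-0.01,0.008],"ee":[-0.375,1.322,0.563],"u":[-21.219,-9.94,-1.595,-2.118]}
{"k":16,"ang":[0.996,0.565,0.678,-0.179],"qdot":[0.004,0.059,-0.015,0.042],"ee":[-0.375,1.322,0.562],"u":[-20.434,-9.591,-1.42,-2.052]}
{"k":17,"ang":[0.996,0.565,0.678,-0.179],"qdot":[-0.03,0.07,-0.018,0.066],"ee":[-0.375,1.322,0.562],"u":[-19.748,-9.281,-1.266,-1.99]}
{"k":18,"ang":[0.995,0.566,0.677,-0.178],"qdot":[-0.057,0.074,-0.021,0.085],"ee":[-0.375,1.322,0.562],"u":[-19.145,-9.006,-1.132,-1.935]}
{"k":19,"ang":[0.995,0.567,0.677,-0.177],"qdot":[-0.079,0.077,-0.023,0.101],"ee":[-0.375,1.322,0.562],"u":[-18.612,-8.764,-1.014,-1.886]}
{"k":20,"ang":[0.994,0.567,0.677,-0.176],"qdot":[-0.098,0.079,-0.024,0.113],"ee":[-0.376,1.322,0.562],"u":[-18.141,-8.55,-0.911,-1.842]}
{"k":21,"ang":[0.993,0.568,0.677,-0.175],"qdot":[-0.113,0.079,-0.025,0.122],"ee":[-0.376,1.322,0.562],"u":[-17.727,-8.362,-0.822,-1.803]}
{"k":22,"ang":[0.991,0.569,0.676,-0.174],"qdot":[-0.125,0.079,-0.026,0.129],"ee":[-0.376,1.322,0.562],"u":[-17.362,-8.197,-0.744,-1.769]}
{"k":23,"ang":[0.99,0.57,0.676,-0.172],"qdot":[-0.135,0.079,-0.027,0.134],"ee":[-0.377,1.321,0.563],"u":[-17.041,-8.051,-0.676,-1.738]}
{"k":24,"ang":[0.989,0.571,0.676,-0.171],"qdot":[-0.143,0.078,-0.027,0.137],"ee":[-0.377,1.321,0.563],"u":[-16.759,-7.924,-0.617,-1.711]}
{"k":25,"ang":[0.987,0.571,0.676,-0.17],"qdot":[-0.149,0.077,-0.027,0.14],"ee":[-0.377,1.321,0.564],"u":[-16.513,-7.812,-0.567,-1.688]}
{"k":26,"ang":[0.986,0.572,0.675,-0.168],"qdot":[-0.153,0.075,-0.027,0.141],"ee":[-0.378,1.32,0.564],"u":[-16.297,-7.715,-0.523,-1.667]}
{"k":27,"ang":[0.984,0.573,0.675,-0.167],"qdot":[-0.156,0.073,-0.027,0.141],"ee":[-0.378,1.32,0.565],"u":[-16.109,-7.631,-0.486,-1.649]}
{"k":28,"ang":[0.983,0.574,0.675,-0.165],"qdot":[-0.158,0.072,-0.027,0.141],"ee":[-0.379,1.319,0.566],"u":[-15.945,-7.558,-0.455,-1.634]}
{"k":29,"ang":[0.981,0.574,0.675,-0.164],"qdot":[-0.159,0.07,-0.026,0.14],"ee":[-0.379,1.319,0.567],"u":[-15.803,-7.494,-0.429,-1.62]}
{"k":30,"ang":[0.979,0.575,0.674,-0.163],"qdot":[-0.159,0.068,-0.026,0.138],"ee":[-0.38,1.318,0.567],"u":[-15.68,-7.44,-0.407,-1.609]}
{"k":31,"ang":[0.978,0.576,0.674,-0.161],"qdot":[-0.159,0.067,-0.026,0.137],"ee":[-0.38,1.318,0.568],"u":[-15.575,-7.393,-0.388,-1.599]}
{"k":32,"ang":[0.976,0.576,0.674,-0.16],"qdot":[-0.157,0.065,-0.025,0.134],"ee":[-0.38,1.317,0.569]}


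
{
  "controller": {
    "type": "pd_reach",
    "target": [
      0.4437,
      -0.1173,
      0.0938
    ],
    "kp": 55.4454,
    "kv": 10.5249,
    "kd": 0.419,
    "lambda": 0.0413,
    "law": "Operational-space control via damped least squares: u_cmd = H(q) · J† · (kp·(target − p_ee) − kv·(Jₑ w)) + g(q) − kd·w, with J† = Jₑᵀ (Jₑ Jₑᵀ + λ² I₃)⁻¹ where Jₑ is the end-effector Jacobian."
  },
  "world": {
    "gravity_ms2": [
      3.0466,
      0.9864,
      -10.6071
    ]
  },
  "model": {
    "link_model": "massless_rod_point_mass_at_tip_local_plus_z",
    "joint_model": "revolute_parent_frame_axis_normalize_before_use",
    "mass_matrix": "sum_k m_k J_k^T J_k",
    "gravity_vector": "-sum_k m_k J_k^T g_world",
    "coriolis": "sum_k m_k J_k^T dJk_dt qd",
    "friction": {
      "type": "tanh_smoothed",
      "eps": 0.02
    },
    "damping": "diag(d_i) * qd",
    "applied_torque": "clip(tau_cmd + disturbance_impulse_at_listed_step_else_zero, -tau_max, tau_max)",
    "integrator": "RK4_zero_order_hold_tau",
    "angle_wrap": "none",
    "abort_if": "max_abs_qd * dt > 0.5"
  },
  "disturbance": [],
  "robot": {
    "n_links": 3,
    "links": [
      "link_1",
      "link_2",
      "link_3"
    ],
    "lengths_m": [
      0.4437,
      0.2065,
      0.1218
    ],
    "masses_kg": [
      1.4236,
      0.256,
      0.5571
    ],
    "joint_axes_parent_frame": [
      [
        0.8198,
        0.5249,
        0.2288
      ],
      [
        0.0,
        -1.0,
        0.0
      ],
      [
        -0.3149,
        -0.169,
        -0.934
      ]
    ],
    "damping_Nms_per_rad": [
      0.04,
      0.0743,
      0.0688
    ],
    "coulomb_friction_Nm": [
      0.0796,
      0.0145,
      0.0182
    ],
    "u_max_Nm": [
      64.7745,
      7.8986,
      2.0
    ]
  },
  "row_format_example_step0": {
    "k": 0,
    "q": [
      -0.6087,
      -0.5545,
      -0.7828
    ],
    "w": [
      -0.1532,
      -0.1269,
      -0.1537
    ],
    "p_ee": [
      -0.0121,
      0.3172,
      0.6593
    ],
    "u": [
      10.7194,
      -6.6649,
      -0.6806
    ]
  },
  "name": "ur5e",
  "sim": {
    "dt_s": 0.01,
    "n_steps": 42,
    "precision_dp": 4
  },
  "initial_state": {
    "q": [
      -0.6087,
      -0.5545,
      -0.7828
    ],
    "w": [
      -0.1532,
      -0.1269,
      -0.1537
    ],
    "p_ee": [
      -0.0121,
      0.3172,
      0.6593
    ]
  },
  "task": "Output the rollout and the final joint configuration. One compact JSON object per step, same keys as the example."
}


{"k":1,"q":[-0.6106,-0.5624,-0.7782],"w":[-0.2375,-1.2349,-1.0408],"p_ee":[-0.0105,0.3175,0.6582],"u":[10.0541,-5.4043,-0.226]}
{"k":2,"q":[-0.6129,-0.5849,-0.7335],"w":[-0.2553,-2.0441,-1.595],"p_ee":[-0.0058,0.3175,0.6564],"u":[9.0602,-4.4583,0.0746]}
{"k":3,"q":[-0.615,-0.6165,-0.6715],"w":[-0.2242,-2.7745,-0.4579],"p_ee":[0.0011,0.317,0.6538],"u":[8.135,-3.7057,-0.3488]}
{"k":4,"q":[-0.6174,-0.6487,-0.6667],"w":[-0.2749,-3.4915,-0.4829],"p_ee":[0.0097,0.3147,0.6504],"u":[7.7414,-2.9314,-0.2922]}
{"k":5,"q":[-0.6203,-0.6874,-0.6634],"w":[-0.312,-4.0794,-0.541],"p_ee":[0.0199,0.3116,0.646],"u":[7.3876,-2.2817,-0.2289]}
{"k":6,"q":[-0.6234,-0.7315,-0.6594],"w":[-0.3356,-4.5726,-0.4823],"p_ee":[0.0313,0.3079,0.6405],"u":[7.0916,-1.7262,-0.22]}
{"k":7,"q":[-0.6268,-0.7797,-0.6594],"w":[-0.3514,-4.9557,-0.7114],"p_ee":[0.0436,0.3033,0.634],"u":[6.8386,-1.2494,-0.0939]}
{"k":8,"q":[-0.6302,-0.8323,-0.6508],"w":[-0.3471,-5.3291,-0.1339],"p_ee":[0.0565,0.2981,0.6265],"u":[6.6986,-0.8169,-0.3105]}
{"k":9,"q":[-0.6338,-0.8854,-0.669],"w":[-0.3475,-5.4844,-1.3335],"p_ee":[0.0695,0.2917,0.6179],"u":[6.5283,-0.465,0.2199]}
{"k":10,"q":[-0.6368,-0.9455,-0.6363],"w":[-0.2891,-5.8696,1.2332],"p_ee":[0.0828,0.2855,0.6084],"u":[6.6114,-0.1014,-0.84]}
{"k":11,"q":[-0.6402,-0.9964,-0.7143],"w":[-0.2743,-5.0928,-7.3989],"p_ee":[0.0953,0.2766,0.5978],"u":[5.9097,-0.1115,2.0]}
{"k":12,"q":[-0.64,-1.0684,-0.5403],"w":[0.4284,-3.9974,-4.0128],"p_ee":[0.1083,0.2716,0.5876],"u":[3.2417,-1.0658,1.3743]}
{"k":13,"q":[-0.6342,-1.1218,-0.4349],"w":[0.6313,-5.3382,11.4581],"p_ee":[0.1196,0.2647,0.5796],"u":[5.3816,-0.4477,-2.0]}
{"k":14,"q":[-0.6302,-1.1583,-0.5391],"w":[0.3946,-2.6577,-19.7862],"p_ee":[0.129,0.253,0.5713],"u":[1.7297,-1.0676,2.0]}
{"k":15,"q":[-0.6234,-1.2082,-0.4646],"w":[0.8314,-5.005,11.0947],"p_ee":[0.1392,0.245,0.5627],"u":[5.4027,-0.3889,-2.0]}
{"k":16,"q":[-0.6171,-1.2402,-0.5769],"w":[0.6477,-2.1497,-20.5409],"p_ee":[0.1474,0.2328,0.5543],"u":[1.9637,-1.0681,2.0]}
{"k":17,"q":[-0.6079,-1.2867,-0.4991],"w":[1.0968,-4.3518,8.718],"p_ee":[0.1565,0.2245,0.5459],"u":[4.902,-0.4784,-2.0]}
{"k":18,"q":[-0.5986,-1.312,-0.6295],"w":[0.9652,-1.5107,-21.6885],"p_ee":[0.1634,0.2118,0.538],"u":[1.9902,-1.1193,2.0]}
{"k":19,"q":[-0.5862,-1.3544,-0.5454],"w":[1.4719,-3.2171,3.4526],"p_ee":[0.1718,0.2033,0.5303],"u":[3.5611,-0.8172,-1.7169]}
{"k":20,"q":[-0.5727,-1.3727,-0.6773],"w":[1.3755,-1.2528,-18.6826],"p_ee":[0.1779,0.1905,0.5234],"u":[1.917,-1.0469,2.0]}
{"k":21,"q":[-0.5565,-1.4125,-0.5692],"w":[1.9329,-2.0731,-1.5134],"p_ee":[0.186,0.182,0.5166],"u":[1.9029,-1.1372,0.391]}
{"k":22,"q":[-0.537,-1.4402,-0.5307],"w":[1.9311,-2.9856,4.2432],"p_ee":[0.1933,0.1721,0.5109],"u":[2.9416,-0.3746,-1.9975]}
{"k":23,"q":[-0.519,-1.4528,-0.6858],"w":[1.838,-0.3589,-23.1457],"p_ee":[0.199,0.1582,0.5039],"u":[0.8408,-0.894,2.0]}
{"k":24,"q":[-0.4981,-1.4857,-0.5992],"w":[2.4248,-1.3845,-3.5916],"p_ee":[0.2066,0.149,0.4974],"u":[0.725,-0.969,1.3082]}
{"k":25,"q":[-0.4731,-1.5138,-0.496],"w":[2.5377,-2.7567,9.9804],"p_ee":[0.2146,0.14,0.4922],"u":[2.382,-0.2434,-2.0]}
{"k":26,"q":[-0.4493,-1.5221,-0.6195],"w":[2.3942,0.2861,-21.9655],"p_ee":[0.2204,0.1264,0.4863],"u":[-0.7225,-0.9962,2.0]}
{"k":27,"q":[-0.4233,-1.5466,-0.5458],"w":[2.7598,-1.9573,6.0733],"p_ee":[0.2279,0.117,0.4806],"u":[1.2618,-0.4084,-2.0]}
{"k":28,"q":[-0.397,-1.5469,-0.6998],"w":[2.666,0.9911,-23.5766],"p_ee":[0.2334,0.1033,0.475],"u":[-1.158,-1.1073,2.0]}
{"k":29,"q":[-0.3681,-1.5673,-0.6126],"w":[3.2246,-0.038,-4.5875],"p_ee":[0.2411,0.0942,0.4703],"u":[-1.7415,-1.2059,1.7657]}
{"k":30,"q":[-0.335,-1.5857,-0.4773],"w":[3.3689,-1.5344,11.8743],"p_ee":[0.2499,0.0859,0.4668],"u":[-0.1413,-0.576,-2.0]}
{"k":31,"q":[-0.3031,-1.582,-0.5839],"w":[3.1571,1.4709,-20.8281],"p_ee":[0.2564,0.0726,0.4626],"u":[-3.6571,-1.3304,2.0]}
{"k":32,"q":[-0.27,-1.5935,-0.514],"w":[3.4055,-1.2675,10.2738],"p_ee":[0.2646,0.0633,0.4584],"u":[-1.0478,-0.4439,-2.0]}
{"k":33,"q":[-0.2377,-1.586,-0.6408],"w":[3.2333,1.8996,-22.3791],"p_ee":[0.271,0.0501,0.4537],"u":[-4.2835,-1.2898,2.0]}
{"k":34,"q":[-0.2037,-1.5956,-0.5636],"w":[3.5529,-0.2289,4.2262],"p_ee":[0.2793,0.0411,0.4495],"u":[-3.0601,-0.8126,-1.894]}
{"k":35,"q":[-0.1697,-1.5809,-0.7144],"w":[3.3973,2.2827,-21.9305],"p_ee":[0.2859,0.0279,0.4449],"u":[-5.1862,-1.3395,2.0]}
{"k":36,"q":[-0.1339,-1.5882,-0.6156],"w":[3.9052,1.4499,-5.3054],"p_ee":[0.2948,0.0192,0.4414],"u":[-6.3918,-1.541,2.0]}
{"k":37,"q":[-0.0941,-1.5938,-0.4655],"w":[4.0158,-0.142,12.7264],"p_ee":[0.3049,0.0113,0.4389],"u":[-4.9182,-0.9721,-2.0]}
{"k":38,"q":[-0.0563,-1.5768,-0.5631],"w":[3.7018,2.7584,-20.1567],"p_ee":[0.3129,-0.0018,0.4351],"u":[-8.6665,-1.6965,2.0]}
{"k":39,"q":[-0.0182,-1.5749,-0.4945],"w":[3.85,-0.2095,12.1346],"p_ee":[0.3222,-0.0108,0.4316],"u":[-5.7685,-0.6807,-2.0]}
{"k":40,"q":[0.0181,-1.5571,-0.6075],"w":[3.5695,2.9373,-21.5918],"p_ee":[0.3299,-0.0234,0.4266],"u":[-9.3909,-1.5479,2.0]}
{"k":41,"q":[0.055,-1.5553,-0.5349],"w":[3.7634,0.3045,8.3813],"p_ee":[0.339,-0.032,0.4226],"u":[-7.3227,-0.7987,-2.0]}
{"k":42,"q":[0.0905,-1.5327,-0.676],"w":[3.5138,3.3271,-23.1014],"p_ee":[0.3464,-0.0444,0.417]}
{"summary": "final q (rad): 0.0905 -1.5327 -0.6760"}


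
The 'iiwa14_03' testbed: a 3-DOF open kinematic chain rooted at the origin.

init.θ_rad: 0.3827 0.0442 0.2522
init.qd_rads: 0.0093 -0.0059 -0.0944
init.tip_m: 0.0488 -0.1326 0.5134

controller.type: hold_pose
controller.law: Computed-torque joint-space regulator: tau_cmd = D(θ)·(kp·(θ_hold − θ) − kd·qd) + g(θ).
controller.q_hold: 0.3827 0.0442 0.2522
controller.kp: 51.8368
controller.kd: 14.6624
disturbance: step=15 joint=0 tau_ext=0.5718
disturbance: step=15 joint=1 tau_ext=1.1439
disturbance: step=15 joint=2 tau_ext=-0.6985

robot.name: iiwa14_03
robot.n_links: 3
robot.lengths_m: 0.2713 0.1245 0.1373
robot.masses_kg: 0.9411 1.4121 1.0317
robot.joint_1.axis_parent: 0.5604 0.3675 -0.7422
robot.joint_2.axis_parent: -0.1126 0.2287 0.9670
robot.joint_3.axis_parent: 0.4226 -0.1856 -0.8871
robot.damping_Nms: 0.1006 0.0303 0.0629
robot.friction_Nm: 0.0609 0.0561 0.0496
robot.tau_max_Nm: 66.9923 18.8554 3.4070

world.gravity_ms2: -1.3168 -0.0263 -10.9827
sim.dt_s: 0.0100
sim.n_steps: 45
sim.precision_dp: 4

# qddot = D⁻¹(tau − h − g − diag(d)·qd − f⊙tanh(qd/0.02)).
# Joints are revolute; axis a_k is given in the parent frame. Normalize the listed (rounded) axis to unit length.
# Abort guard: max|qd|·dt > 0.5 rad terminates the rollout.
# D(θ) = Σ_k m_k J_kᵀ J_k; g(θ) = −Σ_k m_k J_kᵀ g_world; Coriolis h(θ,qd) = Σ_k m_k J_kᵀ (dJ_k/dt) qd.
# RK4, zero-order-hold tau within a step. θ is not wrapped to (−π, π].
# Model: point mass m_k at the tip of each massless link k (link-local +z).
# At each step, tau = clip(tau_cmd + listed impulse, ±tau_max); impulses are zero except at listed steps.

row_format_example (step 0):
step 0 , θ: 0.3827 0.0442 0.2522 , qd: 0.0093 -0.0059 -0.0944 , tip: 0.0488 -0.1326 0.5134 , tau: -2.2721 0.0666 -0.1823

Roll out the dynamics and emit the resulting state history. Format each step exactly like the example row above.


step 1 , θ: 0.3827 0.0448 0.2524 , qd: 0.0105 -0.0449 -0.1273 , tip: 0.0488 -0.1326 0.5134 , tau: -2.2693 0.0685 -0.1827
step 2 , θ: 0.3827 0.0454 0.2527 , qd: 0.0100 -0.0526 -0.1269 , tip: 0.0488 -0.1326 0.5134 , tau: -2.2674 0.0693 -0.1831
step 3 , θ: 0.3828 0.0459 0.2529 , qd: 0.0095 -0.0587 -0.1260 , tip: 0.0489 -0.1326 0.5134 , tau: -2.2657 0.0699 -0.1834
step 4 , θ: 0.3828 0.0463 0.2532 , qd: 0.0091 -0.0637 -0.1252 , tip: 0.0489 -0.1326 0.5134 , tau: -2.2643 0.0704 -0.1837
step 5 , θ: 0.3828 0.0467 0.2534 , qd: 0.0087 -0.0680 -0.1245 , tip: 0.0489 -0.1326 0.5134 , tau: -2.2631 0.0708 -0.1839
step 6 , θ: 0.3828 0.0470 0.2537 , qd: 0.0084 -0.0716 -0.1239 , tip: 0.0489 -0.1327 0.5134 , tau: -2.2621 0.0712 -0.1842
step 7 , θ: 0.3828 0.0474 0.2540 , qd: 0.0082 -0.0746 -0.1235 , tip: 0.0489 -0.1327 0.5134 , tau: -2.2613 0.0715 -0.1844
step 8 , θ: 0.3828 0.0476 0.2542 , qd: 0.0080 -0.0773 -0.1231 , tip: 0.0489 -0.1327 0.5134 , tau: -2.2605 0.0718 -0.1846
step 9 , θ: 0.3827 0.0479 0.2545 , qd: 0.0078 -0.0795 -0.1229 , tip: 0.0489 -0.1327 0.5134 , tau: -2.2599 0.0721 -0.1847
step 10 , θ: 0.3827 0.0481 0.2548 , qd: 0.0077 -0.0814 -0.1227 , tip: 0.0489 -0.1327 0.5133 , tau: -2.2594 0.0723 -0.1849
step 11 , θ: 0.3827 0.0484 0.2551 , qd: 0.0075 -0.0830 -0.1226 , tip: 0.0489 -0.1327 0.5133 , tau: -2.2589 0.0724 -0.1850
step 12 , θ: 0.3827 0.0486 0.2554 , qd: 0.0074 -0.0843 -0.1225 , tip: 0.0489 -0.1327 0.5133 , tau: -2.2585 0.0726 -0.1852
step 13 , θ: 0.3827 0.0488 0.2556 , qd: 0.0074 -0.0855 -0.1225 , tip: 0.0489 -0.1327 0.5133 , tau: -2.2582 0.0727 -0.1853
step 14 , θ: 0.3827 0.0489 0.2559 , qd: 0.0073 -0.0864 -0.1225 , tip: 0.0489 -0.1327 0.5133 , tau: -2.2579 0.0728 -0.1854
step 15 , θ: 0.3827 0.0491 0.2562 , qd: 0.0072 -0.0872 -0.1226 , tip: 0.0489 -0.1327 0.5133 , tau: -1.6858 1.2168 -0.8840
step 16 , θ: 0.3827 0.0551 0.2537 , qd: 0.0093 1.1740 -0.5035 , tip: 0.0495 -0.1326 0.5133 , tau: -2.3441 -0.0898 -0.0865
step 17 , θ: 0.3828 0.0659 0.2500 , qd: 0.0036 0.9773 -0.2561 , tip: 0.0505 -0.1324 0.5133 , tau: -2.3352 -0.0585 -0.1083
step 18 , θ: 0.3828 0.0746 0.2482 , qd: 0.0013 0.7702 -0.1124 , tip: 0.0513 -0.1323 0.5133 , tau: -2.3282 -0.0315 -0.1260
step 19 , θ: 0.3828 0.0814 0.2475 , qd: 0.0012 0.5686 -0.0375 , tip: 0.0518 -0.1322 0.5133 , tau: -2.3222 -0.0082 -0.1404
step 20 , θ: 0.3828 0.0861 0.2472 , qd: 0.0102 0.2909 -0.1658 , tip: 0.0522 -0.1322 0.5132 , tau: -2.3159 0.0116 -0.1489
step 21 , θ: 0.3829 0.0886 0.2464 , qd: 0.0071 0.1708 -0.0840 , tip: 0.0524 -0.1322 0.5132 , tau: -2.3082 0.0283 -0.1595
step 22 , θ: 0.3830 0.0899 0.2459 , qd: 0.0121 -0.0123 -0.1679 , tip: 0.0526 -0.1322 0.5132 , tau: -2.3017 0.0422 -0.1653
step 23 , θ: 0.3830 0.0905 0.2457 , qd: 0.0109 -0.0506 -0.1534 , tip: 0.0526 -0.1322 0.5132 , tau: -2.2969 0.0470 -0.1680
step 24 , θ: 0.3830 0.0909 0.2457 , qd: 0.0095 -0.0733 -0.1341 , tip: 0.0526 -0.1322 0.5132 , tau: -2.2933 0.0505 -0.1702
step 25 , θ: 0.3830 0.0910 0.2459 , qd: 0.0085 -0.0945 -0.1221 , tip: 0.0526 -0.1322 0.5132 , tau: -2.2902 0.0535 -0.1721
step 26 , θ: 0.3830 0.0910 0.2462 , qd: 0.0079 -0.1132 -0.1143 , tip: 0.0526 -0.1322 0.5132 , tau: -2.2876 0.0561 -0.1737
step 27 , θ: 0.3830 0.0908 0.2466 , qd: 0.0074 -0.1291 -0.1089 , tip: 0.0526 -0.1322 0.5132 , tau: -2.2853 0.0584 -0.1751
step 28 , θ: 0.3830 0.0904 0.2470 , qd: 0.0070 -0.1422 -0.1049 , tip: 0.0526 -0.1322 0.5132 , tau: -2.2833 0.0603 -0.1763
step 29 , θ: 0.3830 0.0900 0.2474 , qd: 0.0067 -0.1528 -0.1020 , tip: 0.0525 -0.1322 0.5132 , tau: -2.2815 0.0620 -0.1773
step 30 , θ: 0.3830 0.0894 0.2479 , qd: 0.0065 -0.1614 -0.0997 , tip: 0.0524 -0.1323 0.5132 , tau: -2.2800 0.0634 -0.1782
step 31 , θ: 0.3829 0.0888 0.2484 , qd: 0.0063 -0.1680 -0.0981 , tip: 0.0524 -0.1323 0.5132 , tau: -2.2785 0.0646 -0.1790
step 32 , θ: 0.3829 0.0881 0.2489 , qd: 0.0062 -0.1731 -0.0969 , tip: 0.0523 -0.1323 0.5132 , tau: -2.2773 0.0657 -0.1797
step 33 , θ: 0.3829 0.0873 0.2494 , qd: 0.0061 -0.1768 -0.0961 , tip: 0.0522 -0.1323 0.5132 , tau: -2.2761 0.0666 -0.1804
step 34 , θ: 0.3829 0.0865 0.2500 , qd: 0.0060 -0.1795 -0.0955 , tip: 0.0521 -0.1323 0.5132 , tau: -2.2750 0.0674 -0.1809
step 35 , θ: 0.3829 0.0857 0.2505 , qd: 0.0059 -0.1812 -0.0953 , tip: 0.0520 -0.1323 0.5132 , tau: -2.2740 0.0680 -0.1814
step 36 , θ: 0.3828 0.0849 0.2510 , qd: 0.0059 -0.1821 -0.0952 , tip: 0.0519 -0.1324 0.5132 , tau: -2.2731 0.0686 -0.1819
step 37 , θ: 0.3828 0.0841 0.2515 , qd: 0.0059 -0.1824 -0.0954 , tip: 0.0518 -0.1324 0.5132 , tau: -2.2723 0.0691 -0.1823
step 38 , θ: 0.3828 0.0833 0.2521 , qd: 0.0058 -0.1822 -0.0958 , tip: 0.0518 -0.1324 0.5132 , tau: -2.2715 0.0696 -0.1826
step 39 , θ: 0.3828 0.0825 0.2526 , qd: 0.0058 -0.1816 -0.0963 , tip: 0.0517 -0.1324 0.5132 , tau: -2.2708 0.0700 -0.1830
step 40 , θ: 0.3827 0.0817 0.2531 , qd: 0.0058 -0.1807 -0.0969 , tip: 0.0516 -0.1324 0.5132 , tau: -2.2701 0.0703 -0.1833
step 41 , θ: 0.3827 0.0809 0.2536 , qd: 0.0059 -0.1795 -0.0976 , tip: 0.0515 -0.1325 0.5132 , tau: -2.2694 0.0706 -0.1836
step 42 , θ: 0.3827 0.0801 0.2541 , qd: 0.0059 -0.1781 -0.0983 , tip: 0.0514 -0.1325 0.5132 , tau: -2.2688 0.0709 -0.1838
step 43 , θ: 0.3827 0.0794 0.2546 , qd: 0.0059 -0.1765 -0.0992 , tip: 0.0513 -0.1325 0.5132 , tau: -2.2682 0.0711 -0.1840
step 44 , θ: 0.3826 0.0786 0.2551 , qd: 0.0059 -0.1748 -0.1000 , tip: 0.0512 -0.1325 0.5132 , tau: -2.2677 0.0713 -0.1843
step 45 , θ: 0.3826 0.0779 0.2556 , qd: 0.0060 -0.1730 -0.1009 , tip: 0.0512 -0.1325 0.5132


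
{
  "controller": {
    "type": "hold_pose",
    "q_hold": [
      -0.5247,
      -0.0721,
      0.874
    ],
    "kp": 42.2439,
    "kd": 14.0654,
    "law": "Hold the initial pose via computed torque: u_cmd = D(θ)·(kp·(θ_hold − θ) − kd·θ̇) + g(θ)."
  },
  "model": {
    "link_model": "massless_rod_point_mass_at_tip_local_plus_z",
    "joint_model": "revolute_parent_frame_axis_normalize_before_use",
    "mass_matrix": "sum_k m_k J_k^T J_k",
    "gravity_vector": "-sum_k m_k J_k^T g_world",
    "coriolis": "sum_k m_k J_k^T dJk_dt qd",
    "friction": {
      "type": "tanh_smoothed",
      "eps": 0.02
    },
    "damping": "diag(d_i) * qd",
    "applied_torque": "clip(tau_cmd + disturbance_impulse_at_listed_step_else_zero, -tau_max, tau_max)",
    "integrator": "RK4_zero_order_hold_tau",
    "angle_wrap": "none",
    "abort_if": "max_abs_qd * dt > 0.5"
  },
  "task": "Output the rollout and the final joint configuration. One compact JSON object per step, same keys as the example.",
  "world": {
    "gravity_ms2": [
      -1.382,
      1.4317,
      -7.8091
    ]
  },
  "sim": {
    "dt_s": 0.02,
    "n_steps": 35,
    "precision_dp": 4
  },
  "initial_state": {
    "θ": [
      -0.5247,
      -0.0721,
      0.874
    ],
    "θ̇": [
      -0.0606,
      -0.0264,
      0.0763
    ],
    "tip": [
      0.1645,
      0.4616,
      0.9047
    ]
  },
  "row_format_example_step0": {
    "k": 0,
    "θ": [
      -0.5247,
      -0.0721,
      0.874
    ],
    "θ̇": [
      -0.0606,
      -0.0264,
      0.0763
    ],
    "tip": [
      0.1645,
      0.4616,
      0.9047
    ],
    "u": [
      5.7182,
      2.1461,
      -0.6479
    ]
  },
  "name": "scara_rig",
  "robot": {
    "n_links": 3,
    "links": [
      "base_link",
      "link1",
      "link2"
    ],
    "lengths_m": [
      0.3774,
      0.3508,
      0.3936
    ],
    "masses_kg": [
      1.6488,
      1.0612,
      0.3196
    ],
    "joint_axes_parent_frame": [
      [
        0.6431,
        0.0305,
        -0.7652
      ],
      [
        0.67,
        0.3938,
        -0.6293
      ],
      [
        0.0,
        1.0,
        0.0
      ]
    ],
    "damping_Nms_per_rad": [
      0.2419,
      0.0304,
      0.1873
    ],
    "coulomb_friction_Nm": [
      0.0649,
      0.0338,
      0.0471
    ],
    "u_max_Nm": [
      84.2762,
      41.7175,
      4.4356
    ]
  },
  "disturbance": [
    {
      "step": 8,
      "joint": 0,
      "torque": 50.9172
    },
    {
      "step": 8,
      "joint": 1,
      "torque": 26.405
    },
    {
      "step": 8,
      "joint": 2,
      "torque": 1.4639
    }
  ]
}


{"k":1,"\u03b8":[-0.5258,-0.0725,0.875],"\u03b8\u0307":[-0.0442,-0.0121,0.0284],"tip":[0.1642,0.4625,0.904],"u":[5.5705,2.0749,-0.6235]}
{"k":2,"\u03b8":[-0.5265,-0.0727,0.8753],"\u03b8\u0307":[-0.0281,-0.0088,0.0067],"tip":[0.1639,0.4631,0.9037],"u":[5.4562,2.0218,-0.6113]}
{"k":3,"\u03b8":[-0.5269,-0.0728,0.8754],"\u03b8\u0307":[-0.0152,-0.0089,0.0016],"tip":[0.1637,0.4635,0.9035],"u":[5.3701,1.9805,-0.6083]}
{"k":4,"\u03b8":[-0.5271,-0.073,0.8754],"\u03b8\u0307":[-0.0072,-0.0069,-0.0002],"tip":[0.1636,0.4637,0.9035],"u":[5.3086,1.9485,-0.6081]}
{"k":5,"\u03b8":[-0.5272,-0.0731,0.8754],"\u03b8\u0307":[-0.0026,-0.0041,-0.0009],"tip":[0.1635,0.4638,0.9034],"u":[5.2655,1.9245,-0.6088]}
{"k":6,"\u03b8":[-0.5273,-0.0732,0.8754],"\u03b8\u0307":[0.0002,-0.0016,-0.0011],"tip":[0.1634,0.4639,0.9034],"u":[5.2354,1.9071,-0.6098]}
{"k":7,"\u03b8":[-0.5272,-0.0732,0.8754],"\u03b8\u0307":[0.0019,0.0002,-0.0011],"tip":[0.1634,0.4639,0.9034],"u":[5.2141,1.8946,-0.6106]}
{"k":8,"\u03b8":[-0.5272,-0.0732,0.8754],"\u03b8\u0307":[0.003,0.0015,-0.0011],"tip":[0.1634,0.4638,0.9035],"u":[56.1161,28.2906,0.8527]}
{"k":9,"\u03b8":[-0.5092,-0.0726,0.8791],"\u03b8\u0307":[1.7761,0.0914,0.354],"tip":[0.1715,0.4508,0.9076],"u":[-9.5917,-5.8198,-1.0169]}
{"k":10,"\u03b8":[-0.4798,-0.0694,0.8839],"\u03b8\u0307":[1.1769,0.2125,0.1323],"tip":[0.185,0.4281,0.9147],"u":[-6.2649,-4.1483,-0.9013]}
{"k":11,"\u03b8":[-0.4605,-0.0648,0.8853],"\u03b8\u0307":[0.757,0.2328,0.0175],"tip":[0.1941,0.4119,0.9197],"u":[-3.6755,-2.8081,-0.8193]}
{"k":12,"\u03b8":[-0.4483,-0.0604,0.8852],"\u03b8\u0307":[0.4647,0.1975,-0.015],"tip":[0.2002,0.4008,0.9231],"u":[-1.6581,-1.7421,-0.7731]}
{"k":13,"\u03b8":[-0.4411,-0.057,0.8849],"\u03b8\u0307":[0.2585,0.1439,-0.0135],"tip":[0.2041,0.3938,0.9253],"u":[-0.0854,-0.899,-0.7451]}
{"k":14,"\u03b8":[-0.4374,-0.0546,0.8847],"\u03b8\u0307":[0.1104,0.093,-0.0092],"tip":[0.2063,0.3899,0.9264],"u":[1.1408,-0.2354,-0.7215]}
{"k":15,"\u03b8":[-0.4363,-0.0532,0.8845],"\u03b8\u0307":[0.0053,0.0481,-0.0055],"tip":[0.2072,0.3883,0.9268],"u":[2.0937,0.285,-0.7009]}
{"k":16,"\u03b8":[-0.4369,-0.0527,0.8845],"\u03b8\u0307":[-0.0593,-0.0009,0.0003],"tip":[0.2072,0.3885,0.9267],"u":[2.8062,0.6889,-0.6809]}
{"k":17,"\u03b8":[-0.4385,-0.053,0.8845],"\u03b8\u0307":[-0.1096,-0.0256,-0.0029],"tip":[0.2066,0.3899,0.9263],"u":[3.3547,0.9912,-0.6645]}
{"k":18,"\u03b8":[-0.4411,-0.0536,0.8844],"\u03b8\u0307":[-0.1452,-0.0412,-0.0039],"tip":[0.2054,0.3922,0.9256],"u":[3.7802,1.2221,-0.6534]}
{"k":19,"\u03b8":[-0.4442,-0.0546,0.8843],"\u03b8\u0307":[-0.1683,-0.052,-0.004],"tip":[0.204,0.395,0.9248],"u":[4.1096,1.3998,-0.6451]}
{"k":20,"\u03b8":[-0.4477,-0.0557,0.8843],"\u03b8\u0307":[-0.182,-0.0593,-0.0039],"tip":[0.2023,0.3981,0.9239],"u":[4.3638,1.5363,-0.6386]}
{"k":21,"\u03b8":[-0.4514,-0.0569,0.8842],"\u03b8\u0307":[-0.1888,-0.0637,-0.0039],"tip":[0.2005,0.4015,0.9229],"u":[4.5594,1.6404,-0.6336]}
{"k":22,"\u03b8":[-0.4552,-0.0582,0.8841],"\u03b8\u0307":[-0.1905,-0.0658,-0.0038],"tip":[0.1986,0.4049,0.9219],"u":[4.7092,1.7195,-0.6296]}
{"k":23,"\u03b8":[-0.459,-0.0595,0.884],"\u03b8\u0307":[-0.1886,-0.0662,-0.0038],"tip":[0.1967,0.4083,0.9209],"u":[4.8234,1.7788,-0.6266]}
{"k":24,"\u03b8":[-0.4627,-0.0609,0.884],"\u03b8\u0307":[-0.1841,-0.0653,-0.0038],"tip":[0.1948,0.4117,0.9198],"u":[4.9099,1.8229,-0.6243]}
{"k":25,"\u03b8":[-0.4663,-0.0622,0.8839],"\u03b8\u0307":[-0.1778,-0.0634,-0.0038],"tip":[0.193,0.415,0.9188],"u":[4.9748,1.8551,-0.6225]}
{"k":26,"\u03b8":[-0.4698,-0.0634,0.8838],"\u03b8\u0307":[-0.1703,-0.0607,-0.0038],"tip":[0.1912,0.4181,0.9178],"u":[5.0231,1.8782,-0.6212]}
{"k":27,"\u03b8":[-0.4731,-0.0646,0.8837],"\u03b8\u0307":[-0.1621,-0.0576,-0.0038],"tip":[0.1895,0.4211,0.9169],"u":[5.0584,1.8942,-0.6203]}
{"k":28,"\u03b8":[-0.4763,-0.0657,0.8837],"\u03b8\u0307":[-0.1535,-0.0542,-0.0038],"tip":[0.1878,0.4239,0.916],"u":[5.0839,1.9048,-0.6197]}
{"k":29,"\u03b8":[-0.4793,-0.0668,0.8836],"\u03b8\u0307":[-0.1449,-0.0507,-0.0038],"tip":[0.1863,0.4266,0.9151],"u":[5.1018,1.9113,-0.6193]}
{"k":30,"\u03b8":[-0.4821,-0.0677,0.8835],"\u03b8\u0307":[-0.1362,-0.0471,-0.0038],"tip":[0.1848,0.4291,0.9143],"u":[5.1139,1.9147,-0.619]}
{"k":31,"\u03b8":[-0.4847,-0.0686,0.8834],"\u03b8\u0307":[-0.1278,-0.0435,-0.0039],"tip":[0.1834,0.4314,0.9135],"u":[5.1216,1.9158,-0.6189]}
{"k":32,"\u03b8":[-0.4872,-0.0695,0.8834],"\u03b8\u0307":[-0.1196,-0.0401,-0.0038],"tip":[0.1821,0.4336,0.9128],"u":[5.1261,1.9153,-0.6188]}
{"k":33,"\u03b8":[-0.4895,-0.0702,0.8833],"\u03b8\u0307":[-0.1117,-0.0369,-0.0038],"tip":[0.1809,0.4356,0.9121],"u":[5.128,1.9136,-0.6189]}
{"k":34,"\u03b8":[-0.4917,-0.071,0.8832],"\u03b8\u0307":[-0.1041,-0.0338,-0.0038],"tip":[0.1798,0.4375,0.9115],"u":[5.1282,1.9111,-0.6189]}
{"k":35,"\u03b8":[-0.4937,-0.0716,0.8831],"\u03b8\u0307":[-0.0969,-0.031,-0.0037],"tip":[0.1787,0.4392,0.9109]}
{"summary": "final \u03b8 (rad): -0.4937 -0.0716 0.8831"}


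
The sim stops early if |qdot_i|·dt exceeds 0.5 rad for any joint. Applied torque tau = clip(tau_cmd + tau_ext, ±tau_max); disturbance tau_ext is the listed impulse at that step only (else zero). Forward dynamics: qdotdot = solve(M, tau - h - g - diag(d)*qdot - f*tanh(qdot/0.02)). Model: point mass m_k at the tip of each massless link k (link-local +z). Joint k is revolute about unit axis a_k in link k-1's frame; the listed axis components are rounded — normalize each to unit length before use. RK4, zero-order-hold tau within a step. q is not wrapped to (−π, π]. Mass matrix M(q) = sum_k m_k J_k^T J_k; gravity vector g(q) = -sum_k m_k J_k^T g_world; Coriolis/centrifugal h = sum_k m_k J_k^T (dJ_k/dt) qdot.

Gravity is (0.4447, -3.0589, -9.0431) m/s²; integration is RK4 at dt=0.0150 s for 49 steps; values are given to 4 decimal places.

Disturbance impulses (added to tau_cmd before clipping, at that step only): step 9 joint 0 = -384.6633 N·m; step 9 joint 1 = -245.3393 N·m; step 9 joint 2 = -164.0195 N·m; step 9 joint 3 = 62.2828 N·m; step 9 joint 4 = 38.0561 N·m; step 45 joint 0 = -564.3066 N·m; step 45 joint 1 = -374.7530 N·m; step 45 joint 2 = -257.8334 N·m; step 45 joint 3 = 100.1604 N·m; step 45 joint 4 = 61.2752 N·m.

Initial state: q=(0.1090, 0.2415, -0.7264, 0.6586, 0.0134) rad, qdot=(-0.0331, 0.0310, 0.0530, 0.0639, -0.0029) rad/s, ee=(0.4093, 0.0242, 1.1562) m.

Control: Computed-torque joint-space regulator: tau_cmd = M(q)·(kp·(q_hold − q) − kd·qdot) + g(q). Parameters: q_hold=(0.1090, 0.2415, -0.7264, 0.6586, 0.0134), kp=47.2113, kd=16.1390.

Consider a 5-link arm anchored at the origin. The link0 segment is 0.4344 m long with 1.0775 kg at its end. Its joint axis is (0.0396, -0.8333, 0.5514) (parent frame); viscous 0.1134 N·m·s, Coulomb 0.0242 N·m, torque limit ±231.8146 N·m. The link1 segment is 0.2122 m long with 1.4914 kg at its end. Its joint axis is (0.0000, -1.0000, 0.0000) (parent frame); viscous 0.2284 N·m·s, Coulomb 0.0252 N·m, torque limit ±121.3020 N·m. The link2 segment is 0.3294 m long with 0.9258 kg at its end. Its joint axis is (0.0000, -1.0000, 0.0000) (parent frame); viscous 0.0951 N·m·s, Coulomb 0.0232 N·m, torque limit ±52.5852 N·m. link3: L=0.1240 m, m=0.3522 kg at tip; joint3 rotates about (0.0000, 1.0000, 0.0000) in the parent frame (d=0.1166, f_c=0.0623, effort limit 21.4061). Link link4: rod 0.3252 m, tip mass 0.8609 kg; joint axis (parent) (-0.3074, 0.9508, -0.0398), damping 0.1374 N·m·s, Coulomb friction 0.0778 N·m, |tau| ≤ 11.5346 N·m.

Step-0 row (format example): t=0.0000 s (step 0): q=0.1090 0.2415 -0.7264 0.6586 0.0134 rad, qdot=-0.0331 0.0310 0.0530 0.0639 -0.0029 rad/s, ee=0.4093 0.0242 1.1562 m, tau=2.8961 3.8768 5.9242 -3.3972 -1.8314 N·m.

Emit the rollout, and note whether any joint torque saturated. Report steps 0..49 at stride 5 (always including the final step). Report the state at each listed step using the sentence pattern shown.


t=0.0750 s (step 5): q=0.1078 0.2429 -0.7254 0.6587 0.0149 rad, qdot=0.0018 -0.0146 0.0229 0.0355 -0.0362 rad/s, ee=0.4092 0.0240 1.1566 m, tau=2.8550 3.9467 6.0163 -3.4304 -1.8572 N·m.
t=0.1500 s (step 10): q=0.0981 0.2051 -0.6523 0.7201 -0.0007 rad, qdot=-1.3419 -4.9466 9.6698 7.8491 -1.7491 rad/s, ee=0.4189 0.0207 1.1538 m, tau=61.2605 35.1020 20.5934 -9.4043 -5.2214 N·m.
t=0.2250 s (step 15): q=0.0231 0.0955 -0.3734 0.8801 0.0395 rad, qdot=-0.4610 -0.0126 0.6453 0.1438 0.3916 rad/s, ee=0.4643 0.0090 1.1404 m, tau=22.9739 14.5930 10.4274 -5.1799 -2.8656 N·m.
t=0.3000 s (step 20): q=0.0157 0.1022 -0.3761 0.8728 0.0424 rad, qdot=0.1370 0.1074 -0.3743 -0.2519 -0.0635 rad/s, ee=0.4671 0.0076 1.1416 m, tau=9.7121 7.5260 6.7734 -4.0508 -2.2389 N·m.
t=0.3750 s (step 25): q=0.0322 0.1091 -0.4097 0.8516 0.0365 rad, qdot=0.2651 0.0819 -0.4806 -0.2901 -0.0844 rad/s, ee=0.4586 0.0106 1.1449 m, tau=5.1664 5.1415 5.6001 -3.6919 -2.0577 N·m.
t=0.4500 s (step 30): q=0.0520 0.1149 -0.4446 0.8310 0.0306 rad, qdot=0.2518 0.0759 -0.4439 -0.2590 -0.0698 rad/s, ee=0.4484 0.0143 1.1477 m, tau=3.6158 4.3811 5.3073 -3.5826 -2.0002 N·m.
t=0.5250 s (step 35): q=0.0692 0.1206 -0.4756 0.8131 0.0260 rad, qdot=0.2049 0.0774 -0.3836 -0.2196 -0.0512 rad/s, ee=0.4394 0.0175 1.1498 m, tau=3.0954 4.1681 5.3016 -3.5570 -1.9846 N·m.
t=0.6000 s (step 40): q=0.0827 0.1264 -0.5020 0.7981 0.0227 rad, qdot=0.1578 0.0784 -0.3255 -0.1826 -0.0386 rad/s, ee=0.4322 0.0201 1.1511 m, tau=2.9264 4.1294 5.3756 -3.5562 -1.9809 N·m.
t=0.6750 s (step 45): q=0.0930 0.1322 -0.5244 0.7857 0.0201 rad, qdot=0.1185 0.0773 -0.2750 -0.1505 -0.0317 rad/s, ee=0.4267 0.0220 1.1519 m, tau=-231.8146 -121.3020 -52.5852 21.4061 11.5346 N·m.
t=0.7350 s (step 49): q=0.0347 -0.0274 -0.1810 0.9986 0.0266 rad, qdot=-0.8989 -0.4819 2.1688 0.7888 0.9314 rad/s, ee=0.4638 0.0103 1.1348 m.
any joint saturated: yes


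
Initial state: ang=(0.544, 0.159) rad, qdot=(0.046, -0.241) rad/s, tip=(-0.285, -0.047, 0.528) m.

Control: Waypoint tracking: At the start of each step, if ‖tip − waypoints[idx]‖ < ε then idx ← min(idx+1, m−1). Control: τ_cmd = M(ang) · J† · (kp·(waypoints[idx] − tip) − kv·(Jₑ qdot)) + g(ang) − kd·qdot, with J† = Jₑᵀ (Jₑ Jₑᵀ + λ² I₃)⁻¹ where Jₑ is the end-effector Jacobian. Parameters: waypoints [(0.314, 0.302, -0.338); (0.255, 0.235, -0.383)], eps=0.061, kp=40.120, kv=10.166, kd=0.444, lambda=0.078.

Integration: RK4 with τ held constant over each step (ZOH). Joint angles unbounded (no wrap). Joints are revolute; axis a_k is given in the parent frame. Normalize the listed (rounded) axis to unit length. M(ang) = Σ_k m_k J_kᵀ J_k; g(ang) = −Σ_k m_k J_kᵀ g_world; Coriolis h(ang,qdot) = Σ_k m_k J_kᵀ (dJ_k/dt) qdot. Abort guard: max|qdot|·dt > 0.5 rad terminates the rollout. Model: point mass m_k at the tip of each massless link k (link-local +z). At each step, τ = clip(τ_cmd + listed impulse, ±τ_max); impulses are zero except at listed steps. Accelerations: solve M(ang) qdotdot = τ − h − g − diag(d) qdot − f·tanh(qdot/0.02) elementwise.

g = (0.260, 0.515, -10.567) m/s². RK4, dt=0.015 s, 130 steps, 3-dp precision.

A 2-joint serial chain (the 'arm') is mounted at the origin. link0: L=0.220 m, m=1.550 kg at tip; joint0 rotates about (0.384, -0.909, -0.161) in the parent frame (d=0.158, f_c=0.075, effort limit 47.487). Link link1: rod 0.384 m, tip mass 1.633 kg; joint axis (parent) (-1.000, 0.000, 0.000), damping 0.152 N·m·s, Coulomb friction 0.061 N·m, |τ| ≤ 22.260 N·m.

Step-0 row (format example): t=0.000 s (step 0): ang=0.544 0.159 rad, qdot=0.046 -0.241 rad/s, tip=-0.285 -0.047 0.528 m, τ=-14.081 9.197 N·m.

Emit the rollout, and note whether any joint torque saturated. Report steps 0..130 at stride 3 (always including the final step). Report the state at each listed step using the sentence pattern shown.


t=0.045 s (step 3): ang=0.542 0.180 rad, qdot=-0.142 1.045 rad/s, tip=-0.283 -0.039 0.530 m, τ=-10.948 5.535 N·m.
t=0.090 s (step 6): ang=0.532 0.246 rad, qdot=-0.271 1.844 rad/s, tip=-0.275 -0.012 0.533 m, τ=-9.021 3.753 N·m.
t=0.135 s (step 9): ang=0.518 0.343 rad, qdot=-0.363 2.467 rad/s, tip=-0.262 0.027 0.534 m, τ=-7.661 2.731 N·m.
t=0.180 s (step 12): ang=0.500 0.467 rad, qdot=-0.440 3.043 rad/s, tip=-0.244 0.076 0.531 m, τ=-6.503 1.936 N·m.
t=0.225 s (step 15): ang=0.478 0.616 rad, qdot=-0.529 3.606 rad/s, tip=-0.219 0.132 0.518 m, τ=-5.328 1.091 N·m.
t=0.270 s (step 18): ang=0.452 0.791 rad, qdot=-0.666 4.136 rad/s, tip=-0.188 0.193 0.492 m, τ=-4.009 0.033 N·m.
t=0.315 s (step 21): ang=0.417 0.987 rad, qdot=-0.919 4.560 rad/s, tip=-0.150 0.254 0.450 m, τ=-2.505 -1.320 N·m.
t=0.360 s (step 24): ang=0.366 1.198 rad, qdot=-1.400 4.763 rad/s, tip=-0.106 0.308 0.389 m, τ=-0.879 -2.948 N·m.
t=0.405 s (step 27): ang=0.285 1.410 rad, qdot=-2.259 4.606 rad/s, tip=-0.061 0.348 0.314 m, τ=0.653 -4.695 N·m.
t=0.450 s (step 30): ang=0.156 1.606 rad, qdot=-3.539 4.023 rad/s, tip=-0.021 0.371 0.228 m, τ=1.826 -6.302 N·m.
t=0.495 s (step 33): ang=-0.035 1.767 rad, qdot=-4.947 3.118 rad/s, tip=0.002 0.379 0.140 m, τ=3.023 -7.572 N·m.
t=0.540 s (step 36): ang=-0.280 1.886 rad, qdot=-5.734 2.183 rad/s, tip=0.004 0.374 0.061 m, τ=5.346 -8.400 N·m.
t=0.585 s (step 39): ang=-0.529 1.968 rad, qdot=-5.093 1.521 rad/s, tip=-0.013 0.361 0.000 m, τ=8.121 -8.548 N·m.
t=0.630 s (step 42): ang=-0.716 2.028 rad, qdot=-3.111 1.187 rad/s, tip=-0.037 0.344 -0.036 m, τ=9.548 -7.841 N·m.
t=0.675 s (step 45): ang=-0.801 2.078 rad, qdot=-0.629 1.056 rad/s, tip=-0.053 0.329 -0.054 m, τ=9.256 -6.549 N·m.
t=0.720 s (step 48): ang=-0.778 2.124 rad, qdot=1.531 1.020 rad/s, tip=-0.059 0.316 -0.061 m, τ=7.967 -5.160 N·m.
t=0.765 s (step 51): ang=-0.673 2.171 rad, qdot=3.064 1.069 rad/s, tip=-0.054 0.306 -0.063 m, τ=6.307 -4.032 N·m.
t=0.810 s (step 54): ang=-0.513 2.222 rad, qdot=3.921 1.197 rad/s, tip=-0.043 0.296 -0.063 m, τ=4.625 -3.305 N·m.
t=0.855 s (step 57): ang=-0.330 2.279 rad, qdot=4.171 1.365 rad/s, tip=-0.029 0.285 -0.062 m, τ=3.100 -2.988 N·m.
t=0.900 s (step 60): ang=-0.146 2.344 rad, qdot=3.945 1.513 rad/s, tip=-0.014 0.271 -0.063 m, τ=1.860 -3.010 N·m.
t=0.945 s (step 63): ang=0.020 2.414 rad, qdot=3.411 1.591 rad/s, tip=0.002 0.256 -0.065 m, τ=0.994 -3.245 N·m.
t=0.990 s (step 66): ang=0.159 2.486 rad, qdot=2.751 1.576 rad/s, tip=0.017 0.239 -0.069 m, τ=0.504 -3.551 N·m.
t=1.035 s (step 69): ang=0.268 2.555 rad, qdot=2.108 1.475 rad/s, tip=0.031 0.221 -0.074 m, τ=0.306 -3.816 N·m.
t=1.080 s (step 72): ang=0.350 2.618 rad, qdot=1.564 1.311 rad/s, tip=0.042 0.204 -0.079 m, τ=0.277 -3.978 N·m.
t=1.125 s (step 75): ang=0.411 2.672 rad, qdot=1.142 1.113 rad/s, tip=0.051 0.188 -0.084 m, τ=0.318 -4.021 N·m.
t=1.170 s (step 78): ang=0.455 2.718 rad, qdot=0.832 0.905 rad/s, tip=0.058 0.175 -0.088 m, τ=0.366 -3.961 N·m.
t=1.215 s (step 81): ang=0.487 2.754 rad, qdot=0.611 0.705 rad/s, tip=0.064 0.164 -0.092 m, τ=0.394 -3.829 N·m.
t=1.260 s (step 84): ang=0.511 2.782 rad, qdot=0.455 0.526 rad/s, tip=0.068 0.156 -0.094 m, τ=0.399 -3.658 N·m.
t=1.305 s (step 87): ang=0.529 2.802 rad, qdot=0.343 0.376 rad/s, tip=0.071 0.150 -0.096 m, τ=0.385 -3.478 N·m.
t=1.350 s (step 90): ang=0.542 2.816 rad, qdot=0.260 0.256 rad/s, tip=0.073 0.145 -0.097 m, τ=0.362 -3.309 N·m.
t=1.395 s (step 93): ang=0.552 2.825 rad, qdot=0.194 0.164 rad/s, tip=0.074 0.142 -0.097 m, τ=0.339 -3.164 N·m.
t=1.440 s (step 96): ang=0.560 2.831 rad, qdot=0.142 0.098 rad/s, tip=0.075 0.141 -0.097 m, τ=0.321 -3.048 N·m.
t=1.485 s (step 99): ang=0.565 2.834 rad, qdot=0.099 0.052 rad/s, tip=0.076 0.140 -0.097 m, τ=0.310 -2.961 N·m.
t=1.530 s (step 102): ang=0.569 2.836 rad, qdot=0.065 0.023 rad/s, tip=0.077 0.139 -0.097 m, τ=0.307 -2.903 N·m.
t=1.575 s (step 105): ang=0.571 2.837 rad, qdot=0.040 0.009 rad/s, tip=0.077 0.139 -0.097 m, τ=0.310 -2.874 N·m.
t=1.620 s (step 108): ang=0.573 2.837 rad, qdot=0.024 0.004 rad/s, tip=0.077 0.139 -0.097 m, τ=0.314 -2.866 N·m.
t=1.665 s (step 111): ang=0.573 2.837 rad, qdot=0.016 0.003 rad/s, tip=0.077 0.139 -0.097 m, τ=0.314 -2.866 N·m.
t=1.710 s (step 114): ang=0.574 2.837 rad, qdot=0.013 0.003 rad/s, tip=0.077 0.139 -0.097 m, τ=0.311 -2.867 N·m.
t=1.755 s (step 117): ang=0.575 2.837 rad, qdot=0.011 0.004 rad/s, tip=0.077 0.139 -0.097 m, τ=0.307 -2.868 N·m.
t=1.800 s (step 120): ang=0.575 2.838 rad, qdot=0.010 0.004 rad/s, tip=0.077 0.139 -0.097 m, τ=0.304 -2.869 N·m.
t=1.845 s (step 123): ang=0.575 2.838 rad, qdot=0.009 0.003 rad/s, tip=0.078 0.139 -0.097 m, τ=0.301 -2.869 N·m.
t=1.890 s (step 126): ang=0.576 2.838 rad, qdot=0.008 0.003 rad/s, tip=0.078 0.139 -0.097 m, τ=0.298 -2.870 N·m.
t=1.935 s (step 129): ang=0.576 2.838 rad, qdot=0.007 0.003 rad/s, tip=0.078 0.139 -0.097 m, τ=0.295 -2.870 N·m.
t=1.950 s (step 130): ang=0.576 2.838 rad, qdot=0.007 0.003 rad/s, tip=0.078 0.139 -0.097 m.
any joint saturated: no
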